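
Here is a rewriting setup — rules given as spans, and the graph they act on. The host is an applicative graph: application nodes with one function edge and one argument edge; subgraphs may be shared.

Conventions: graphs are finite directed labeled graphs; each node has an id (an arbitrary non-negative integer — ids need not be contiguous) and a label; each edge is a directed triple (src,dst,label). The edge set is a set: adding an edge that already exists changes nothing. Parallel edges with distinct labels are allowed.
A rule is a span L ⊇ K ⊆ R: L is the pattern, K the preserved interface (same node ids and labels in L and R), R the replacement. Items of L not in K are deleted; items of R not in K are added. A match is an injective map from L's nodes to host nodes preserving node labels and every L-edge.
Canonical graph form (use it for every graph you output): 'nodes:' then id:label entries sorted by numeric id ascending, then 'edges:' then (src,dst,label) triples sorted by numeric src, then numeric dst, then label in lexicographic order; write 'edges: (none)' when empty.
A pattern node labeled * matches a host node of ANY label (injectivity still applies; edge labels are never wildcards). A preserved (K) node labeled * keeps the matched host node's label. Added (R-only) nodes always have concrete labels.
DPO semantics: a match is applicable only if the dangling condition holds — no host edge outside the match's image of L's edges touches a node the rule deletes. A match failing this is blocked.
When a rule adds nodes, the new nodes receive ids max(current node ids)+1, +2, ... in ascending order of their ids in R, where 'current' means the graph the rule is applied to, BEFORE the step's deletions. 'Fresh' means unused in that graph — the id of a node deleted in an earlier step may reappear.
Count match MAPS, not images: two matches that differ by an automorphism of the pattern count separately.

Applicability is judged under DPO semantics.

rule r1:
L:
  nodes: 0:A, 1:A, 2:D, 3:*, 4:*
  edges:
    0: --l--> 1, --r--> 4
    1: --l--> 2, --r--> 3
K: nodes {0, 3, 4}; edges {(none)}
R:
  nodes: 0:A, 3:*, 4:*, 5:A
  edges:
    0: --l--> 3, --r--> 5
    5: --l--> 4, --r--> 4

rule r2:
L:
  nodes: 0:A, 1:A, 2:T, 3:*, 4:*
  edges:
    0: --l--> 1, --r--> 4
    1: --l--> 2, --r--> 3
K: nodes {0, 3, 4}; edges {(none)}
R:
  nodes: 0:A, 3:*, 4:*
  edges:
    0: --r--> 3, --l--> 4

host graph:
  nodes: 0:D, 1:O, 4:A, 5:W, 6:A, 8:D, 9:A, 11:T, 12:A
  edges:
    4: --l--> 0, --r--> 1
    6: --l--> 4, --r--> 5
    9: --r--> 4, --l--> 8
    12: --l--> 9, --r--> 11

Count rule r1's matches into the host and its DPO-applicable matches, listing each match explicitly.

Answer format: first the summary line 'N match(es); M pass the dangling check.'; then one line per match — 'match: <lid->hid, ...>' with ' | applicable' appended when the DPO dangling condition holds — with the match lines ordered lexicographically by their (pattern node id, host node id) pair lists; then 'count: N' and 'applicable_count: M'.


2 match(es); 1 pass the dangling check.
match: 0->6, 1->4, 2->0, 3->1, 4->5
match: 0->12, 1->9, 2->8, 3->4, 4->11 | applicable
count: 2
applicable_count: 1


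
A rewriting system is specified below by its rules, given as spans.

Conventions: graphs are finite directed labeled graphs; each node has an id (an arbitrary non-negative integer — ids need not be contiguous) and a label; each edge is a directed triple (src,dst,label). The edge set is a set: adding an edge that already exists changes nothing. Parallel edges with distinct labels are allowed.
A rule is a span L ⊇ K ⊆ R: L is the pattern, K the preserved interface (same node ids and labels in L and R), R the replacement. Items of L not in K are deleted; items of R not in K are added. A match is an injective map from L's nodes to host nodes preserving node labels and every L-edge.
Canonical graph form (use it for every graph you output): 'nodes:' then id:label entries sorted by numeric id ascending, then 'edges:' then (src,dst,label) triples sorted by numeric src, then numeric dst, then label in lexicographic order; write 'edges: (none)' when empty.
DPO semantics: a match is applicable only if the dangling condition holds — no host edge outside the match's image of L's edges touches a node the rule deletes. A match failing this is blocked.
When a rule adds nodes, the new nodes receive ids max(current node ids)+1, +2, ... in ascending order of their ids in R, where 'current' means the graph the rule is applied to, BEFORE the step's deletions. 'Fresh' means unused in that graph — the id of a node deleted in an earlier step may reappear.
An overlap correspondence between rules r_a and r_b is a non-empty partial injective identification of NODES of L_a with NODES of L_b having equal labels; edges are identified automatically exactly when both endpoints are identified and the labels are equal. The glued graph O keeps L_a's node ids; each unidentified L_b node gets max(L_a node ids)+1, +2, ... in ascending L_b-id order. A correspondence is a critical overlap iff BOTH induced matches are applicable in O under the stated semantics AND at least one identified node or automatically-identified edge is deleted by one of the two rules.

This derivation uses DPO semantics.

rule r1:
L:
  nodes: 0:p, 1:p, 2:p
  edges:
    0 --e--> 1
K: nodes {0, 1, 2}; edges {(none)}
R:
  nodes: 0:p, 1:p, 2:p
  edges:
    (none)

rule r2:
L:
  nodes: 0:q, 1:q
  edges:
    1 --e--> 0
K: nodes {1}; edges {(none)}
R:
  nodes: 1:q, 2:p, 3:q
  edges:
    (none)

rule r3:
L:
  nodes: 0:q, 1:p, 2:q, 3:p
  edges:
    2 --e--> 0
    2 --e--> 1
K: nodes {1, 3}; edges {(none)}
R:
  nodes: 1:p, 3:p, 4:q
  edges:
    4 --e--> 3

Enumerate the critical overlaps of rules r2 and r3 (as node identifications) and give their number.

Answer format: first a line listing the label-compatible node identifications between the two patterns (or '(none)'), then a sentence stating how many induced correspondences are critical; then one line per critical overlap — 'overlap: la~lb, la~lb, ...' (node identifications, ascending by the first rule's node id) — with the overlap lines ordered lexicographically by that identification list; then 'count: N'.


label-compatible node identifications between L(r2) and L(r3): 0~0, 0~2, 1~0, 1~2
1 of the induced correspondences is a critical overlap of r2 and r3.
overlap: 0~0, 1~2
count: 1


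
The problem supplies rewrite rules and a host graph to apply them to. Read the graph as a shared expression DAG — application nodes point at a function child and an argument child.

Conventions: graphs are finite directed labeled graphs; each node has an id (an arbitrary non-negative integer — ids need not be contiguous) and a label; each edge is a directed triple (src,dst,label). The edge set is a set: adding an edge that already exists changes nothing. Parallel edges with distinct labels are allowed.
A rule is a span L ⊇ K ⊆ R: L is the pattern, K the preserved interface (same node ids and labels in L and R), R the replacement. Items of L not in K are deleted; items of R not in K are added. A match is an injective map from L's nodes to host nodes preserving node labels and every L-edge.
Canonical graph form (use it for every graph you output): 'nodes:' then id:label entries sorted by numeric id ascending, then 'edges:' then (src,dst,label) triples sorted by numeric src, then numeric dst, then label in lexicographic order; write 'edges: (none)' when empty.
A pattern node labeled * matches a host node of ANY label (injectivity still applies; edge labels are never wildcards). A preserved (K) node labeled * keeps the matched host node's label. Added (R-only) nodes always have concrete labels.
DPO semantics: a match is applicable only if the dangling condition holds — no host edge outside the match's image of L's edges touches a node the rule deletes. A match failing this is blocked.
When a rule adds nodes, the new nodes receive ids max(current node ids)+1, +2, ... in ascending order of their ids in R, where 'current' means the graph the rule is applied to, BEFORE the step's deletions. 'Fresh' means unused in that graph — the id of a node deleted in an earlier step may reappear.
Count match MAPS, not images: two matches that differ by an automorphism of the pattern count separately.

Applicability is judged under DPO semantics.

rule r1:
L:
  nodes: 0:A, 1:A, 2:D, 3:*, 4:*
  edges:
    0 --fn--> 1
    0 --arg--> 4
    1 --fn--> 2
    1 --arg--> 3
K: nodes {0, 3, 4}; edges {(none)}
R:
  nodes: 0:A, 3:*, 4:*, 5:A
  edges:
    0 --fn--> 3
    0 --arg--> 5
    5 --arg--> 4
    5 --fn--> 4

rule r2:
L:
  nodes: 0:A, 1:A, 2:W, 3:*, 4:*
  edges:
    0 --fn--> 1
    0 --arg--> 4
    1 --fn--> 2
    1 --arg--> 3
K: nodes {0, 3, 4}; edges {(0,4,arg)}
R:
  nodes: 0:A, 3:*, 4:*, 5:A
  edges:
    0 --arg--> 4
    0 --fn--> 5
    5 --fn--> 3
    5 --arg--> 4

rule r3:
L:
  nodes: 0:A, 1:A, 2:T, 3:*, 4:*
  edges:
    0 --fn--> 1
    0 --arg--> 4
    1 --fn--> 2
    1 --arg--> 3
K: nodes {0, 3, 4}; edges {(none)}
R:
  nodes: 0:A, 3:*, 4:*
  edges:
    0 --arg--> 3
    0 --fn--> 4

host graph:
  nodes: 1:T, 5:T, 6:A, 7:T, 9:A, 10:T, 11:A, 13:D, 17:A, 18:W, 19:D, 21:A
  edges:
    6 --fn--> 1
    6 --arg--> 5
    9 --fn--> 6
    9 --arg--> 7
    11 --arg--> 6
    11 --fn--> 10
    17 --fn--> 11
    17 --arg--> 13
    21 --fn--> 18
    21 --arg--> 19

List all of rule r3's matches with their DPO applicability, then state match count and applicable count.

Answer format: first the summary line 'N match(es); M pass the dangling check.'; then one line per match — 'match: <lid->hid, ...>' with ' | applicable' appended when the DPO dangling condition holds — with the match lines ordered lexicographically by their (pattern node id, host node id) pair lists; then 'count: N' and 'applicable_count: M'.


2 match(es); 1 pass the dangling check.
match: 0->9, 1->6, 2->1, 3->5, 4->7
match: 0->17, 1->11, 2->10, 3->6, 4->13 | applicable
count: 2
applicable_count: 1


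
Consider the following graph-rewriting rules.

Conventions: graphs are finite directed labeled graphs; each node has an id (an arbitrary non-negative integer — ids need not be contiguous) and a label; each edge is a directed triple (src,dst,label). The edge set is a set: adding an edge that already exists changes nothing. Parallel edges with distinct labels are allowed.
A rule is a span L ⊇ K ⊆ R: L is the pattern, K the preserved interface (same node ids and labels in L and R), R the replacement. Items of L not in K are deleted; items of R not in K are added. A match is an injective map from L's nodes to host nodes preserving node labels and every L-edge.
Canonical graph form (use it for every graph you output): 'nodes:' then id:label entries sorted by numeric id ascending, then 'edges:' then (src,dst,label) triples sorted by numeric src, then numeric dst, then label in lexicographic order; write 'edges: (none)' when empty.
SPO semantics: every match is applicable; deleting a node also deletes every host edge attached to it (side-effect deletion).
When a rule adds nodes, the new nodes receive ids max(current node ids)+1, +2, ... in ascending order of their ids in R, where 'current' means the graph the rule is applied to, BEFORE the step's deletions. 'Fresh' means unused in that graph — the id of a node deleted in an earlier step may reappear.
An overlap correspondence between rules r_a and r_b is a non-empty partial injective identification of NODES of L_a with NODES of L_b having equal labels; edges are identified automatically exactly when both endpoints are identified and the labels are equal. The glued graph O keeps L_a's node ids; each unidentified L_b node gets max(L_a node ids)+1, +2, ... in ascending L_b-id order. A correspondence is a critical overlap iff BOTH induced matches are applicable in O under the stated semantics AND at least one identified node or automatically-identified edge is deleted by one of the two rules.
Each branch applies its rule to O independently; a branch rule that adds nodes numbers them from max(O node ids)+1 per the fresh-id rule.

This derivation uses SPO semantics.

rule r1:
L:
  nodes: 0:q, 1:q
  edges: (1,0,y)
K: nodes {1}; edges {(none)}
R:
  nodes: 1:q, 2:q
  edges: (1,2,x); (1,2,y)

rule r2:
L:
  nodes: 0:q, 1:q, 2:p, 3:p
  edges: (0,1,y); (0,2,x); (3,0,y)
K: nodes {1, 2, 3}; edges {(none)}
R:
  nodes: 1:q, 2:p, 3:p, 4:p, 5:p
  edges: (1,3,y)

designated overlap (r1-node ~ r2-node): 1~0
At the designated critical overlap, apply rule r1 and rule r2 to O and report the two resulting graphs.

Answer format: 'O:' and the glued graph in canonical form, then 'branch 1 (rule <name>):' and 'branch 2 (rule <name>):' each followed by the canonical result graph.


O:
nodes: 0:q, 1:q, 2:q, 3:p, 4:p
edges: (1,0,y); (1,2,y); (1,3,x); (4,1,y)
branch 1 (rule r1):
nodes: 1:q, 2:q, 3:p, 4:p, 5:q
edges: (1,2,y); (1,3,x); (1,5,x); (1,5,y); (4,1,y)
branch 2 (rule r2):
nodes: 0:q, 2:q, 3:p, 4:p, 5:p, 6:p
edges: (2,4,y)


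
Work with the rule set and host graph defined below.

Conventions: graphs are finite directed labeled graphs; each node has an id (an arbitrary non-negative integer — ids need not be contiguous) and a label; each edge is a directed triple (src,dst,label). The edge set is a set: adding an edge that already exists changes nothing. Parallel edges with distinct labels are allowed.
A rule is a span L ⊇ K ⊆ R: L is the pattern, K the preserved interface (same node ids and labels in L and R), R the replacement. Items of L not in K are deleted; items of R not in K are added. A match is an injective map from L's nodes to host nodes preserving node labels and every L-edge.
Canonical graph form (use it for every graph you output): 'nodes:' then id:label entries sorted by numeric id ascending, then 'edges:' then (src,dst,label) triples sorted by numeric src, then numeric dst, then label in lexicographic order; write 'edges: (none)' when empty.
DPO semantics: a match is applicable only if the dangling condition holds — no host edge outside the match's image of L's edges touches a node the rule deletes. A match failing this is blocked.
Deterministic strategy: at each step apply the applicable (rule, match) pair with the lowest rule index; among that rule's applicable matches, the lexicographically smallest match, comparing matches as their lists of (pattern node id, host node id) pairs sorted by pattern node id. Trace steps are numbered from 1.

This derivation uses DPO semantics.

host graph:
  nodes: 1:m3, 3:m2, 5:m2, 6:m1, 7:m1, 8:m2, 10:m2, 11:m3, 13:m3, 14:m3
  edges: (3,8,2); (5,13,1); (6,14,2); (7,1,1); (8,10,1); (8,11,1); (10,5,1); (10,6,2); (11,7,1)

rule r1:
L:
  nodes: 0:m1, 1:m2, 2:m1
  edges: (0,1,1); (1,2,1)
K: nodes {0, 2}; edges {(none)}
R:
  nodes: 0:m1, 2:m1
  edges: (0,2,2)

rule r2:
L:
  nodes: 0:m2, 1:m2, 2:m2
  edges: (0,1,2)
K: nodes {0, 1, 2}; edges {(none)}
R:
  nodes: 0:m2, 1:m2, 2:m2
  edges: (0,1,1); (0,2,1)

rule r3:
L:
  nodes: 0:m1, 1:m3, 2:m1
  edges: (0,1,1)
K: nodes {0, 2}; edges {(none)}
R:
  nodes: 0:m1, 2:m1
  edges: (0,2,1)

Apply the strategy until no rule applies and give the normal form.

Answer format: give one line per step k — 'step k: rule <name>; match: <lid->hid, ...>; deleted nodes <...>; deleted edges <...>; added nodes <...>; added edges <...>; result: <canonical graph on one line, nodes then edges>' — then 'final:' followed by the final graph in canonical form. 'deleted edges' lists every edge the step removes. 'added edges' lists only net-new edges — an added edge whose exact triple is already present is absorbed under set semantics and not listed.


step 1: rule r2; match: 0->3, 1->8, 2->5; deleted nodes (none); deleted edges (3,8,2); added nodes (none); added edges (3,5,1); (3,8,1); result: nodes: 1:m3, 3:m2, 5:m2, 6:m1, 7:m1, 8:m2, 10:m2, 11:m3, 13:m3, 14:m3 edges: (3,5,1); (3,8,1); (5,13,1); (6,14,2); (7,1,1); (8,10,1); (8,11,1); (10,5,1); (10,6,2); (11,7,1)
step 2: rule r3; match: 0->7, 1->1, 2->6; deleted nodes 1; deleted edges (7,1,1); added nodes (none); added edges (7,6,1); result: nodes: 3:m2, 5:m2, 6:m1, 7:m1, 8:m2, 10:m2, 11:m3, 13:m3, 14:m3 edges: (3,5,1); (3,8,1); (5,13,1); (6,14,2); (7,6,1); (8,10,1); (8,11,1); (10,5,1); (10,6,2); (11,7,1)
final:
nodes: 3:m2, 5:m2, 6:m1, 7:m1, 8:m2, 10:m2, 11:m3, 13:m3, 14:m3
edges: (3,5,1); (3,8,1); (5,13,1); (6,14,2); (7,6,1); (8,10,1); (8,11,1); (10,5,1); (10,6,2); (11,7,1)


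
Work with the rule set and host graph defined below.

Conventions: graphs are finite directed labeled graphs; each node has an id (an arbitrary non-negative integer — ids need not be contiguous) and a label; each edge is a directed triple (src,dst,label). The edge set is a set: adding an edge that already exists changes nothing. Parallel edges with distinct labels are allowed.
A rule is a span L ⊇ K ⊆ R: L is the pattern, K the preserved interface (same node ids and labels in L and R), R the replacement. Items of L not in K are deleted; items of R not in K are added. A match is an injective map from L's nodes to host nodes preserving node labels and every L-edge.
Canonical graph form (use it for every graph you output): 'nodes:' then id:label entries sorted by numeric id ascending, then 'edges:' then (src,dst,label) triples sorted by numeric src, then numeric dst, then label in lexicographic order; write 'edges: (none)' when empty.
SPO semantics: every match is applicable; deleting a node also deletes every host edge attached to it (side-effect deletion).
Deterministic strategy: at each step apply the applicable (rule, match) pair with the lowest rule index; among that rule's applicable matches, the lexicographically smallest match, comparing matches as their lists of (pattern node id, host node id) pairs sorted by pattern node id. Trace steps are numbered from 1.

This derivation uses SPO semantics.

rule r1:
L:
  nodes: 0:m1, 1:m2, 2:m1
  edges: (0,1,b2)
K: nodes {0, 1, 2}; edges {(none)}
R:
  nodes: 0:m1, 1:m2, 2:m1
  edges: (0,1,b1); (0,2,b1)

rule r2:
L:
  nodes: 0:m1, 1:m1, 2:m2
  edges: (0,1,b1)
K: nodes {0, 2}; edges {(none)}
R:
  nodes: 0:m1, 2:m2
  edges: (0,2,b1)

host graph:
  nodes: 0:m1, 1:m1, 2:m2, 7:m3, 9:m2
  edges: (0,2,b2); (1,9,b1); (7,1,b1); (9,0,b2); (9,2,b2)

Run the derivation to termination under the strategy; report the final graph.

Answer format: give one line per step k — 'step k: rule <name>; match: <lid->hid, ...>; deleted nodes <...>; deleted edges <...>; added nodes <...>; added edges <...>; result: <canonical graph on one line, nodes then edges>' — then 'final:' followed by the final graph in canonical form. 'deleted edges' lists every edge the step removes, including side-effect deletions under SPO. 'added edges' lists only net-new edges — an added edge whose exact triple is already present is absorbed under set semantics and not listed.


step 1: rule r1; match: 0->0, 1->2, 2->1; deleted nodes (none); deleted edges (0,2,b2); added nodes (none); added edges (0,1,b1); (0,2,b1); result: nodes: 0:m1, 1:m1, 2:m2, 7:m3, 9:m2 edges: (0,1,b1); (0,2,b1); (1,9,b1); (7,1,b1); (9,0,b2); (9,2,b2)
step 2: rule r2; match: 0->0, 1->1, 2->2; deleted nodes 1; deleted edges (0,1,b1); (1,9,b1); (7,1,b1); added nodes (none); added edges (none); result: nodes: 0:m1, 2:m2, 7:m3, 9:m2 edges: (0,2,b1); (9,0,b2); (9,2,b2)
final:
nodes: 0:m1, 2:m2, 7:m3, 9:m2
edges: (0,2,b1); (9,0,b2); (9,2,b2)


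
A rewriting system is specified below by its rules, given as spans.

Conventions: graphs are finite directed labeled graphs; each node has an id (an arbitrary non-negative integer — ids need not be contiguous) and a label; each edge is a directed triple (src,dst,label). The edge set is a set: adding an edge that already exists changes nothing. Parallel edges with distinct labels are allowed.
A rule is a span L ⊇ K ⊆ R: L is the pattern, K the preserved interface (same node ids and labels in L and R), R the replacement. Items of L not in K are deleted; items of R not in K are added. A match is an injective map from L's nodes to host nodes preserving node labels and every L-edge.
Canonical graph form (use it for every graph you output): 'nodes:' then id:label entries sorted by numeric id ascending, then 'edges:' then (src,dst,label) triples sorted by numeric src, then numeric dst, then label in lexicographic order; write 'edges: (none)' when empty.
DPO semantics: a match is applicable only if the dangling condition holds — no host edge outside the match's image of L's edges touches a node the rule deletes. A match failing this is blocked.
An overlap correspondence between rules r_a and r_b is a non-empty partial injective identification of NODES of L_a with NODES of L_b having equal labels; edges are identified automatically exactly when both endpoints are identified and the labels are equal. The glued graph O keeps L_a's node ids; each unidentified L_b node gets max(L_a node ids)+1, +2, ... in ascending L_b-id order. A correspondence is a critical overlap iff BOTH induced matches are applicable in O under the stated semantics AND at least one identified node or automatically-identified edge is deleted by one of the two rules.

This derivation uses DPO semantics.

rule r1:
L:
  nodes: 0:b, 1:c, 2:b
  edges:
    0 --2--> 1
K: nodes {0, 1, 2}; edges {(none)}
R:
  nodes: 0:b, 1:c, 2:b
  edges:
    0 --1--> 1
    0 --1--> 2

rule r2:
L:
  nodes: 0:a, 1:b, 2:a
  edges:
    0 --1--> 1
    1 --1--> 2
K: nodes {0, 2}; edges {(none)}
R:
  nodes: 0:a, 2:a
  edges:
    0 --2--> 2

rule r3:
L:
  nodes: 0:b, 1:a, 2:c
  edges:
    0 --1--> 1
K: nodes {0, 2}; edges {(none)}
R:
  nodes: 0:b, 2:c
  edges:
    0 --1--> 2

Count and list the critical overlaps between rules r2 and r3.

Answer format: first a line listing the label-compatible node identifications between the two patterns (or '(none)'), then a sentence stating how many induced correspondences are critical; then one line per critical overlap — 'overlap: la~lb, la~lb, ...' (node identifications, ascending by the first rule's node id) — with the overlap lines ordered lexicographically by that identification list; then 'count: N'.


label-compatible node identifications between L(r2) and L(r3): 0~1, 1~0, 2~1
1 of the induced correspondences is a critical overlap of r2 and r3.
overlap: 1~0, 2~1
count: 1


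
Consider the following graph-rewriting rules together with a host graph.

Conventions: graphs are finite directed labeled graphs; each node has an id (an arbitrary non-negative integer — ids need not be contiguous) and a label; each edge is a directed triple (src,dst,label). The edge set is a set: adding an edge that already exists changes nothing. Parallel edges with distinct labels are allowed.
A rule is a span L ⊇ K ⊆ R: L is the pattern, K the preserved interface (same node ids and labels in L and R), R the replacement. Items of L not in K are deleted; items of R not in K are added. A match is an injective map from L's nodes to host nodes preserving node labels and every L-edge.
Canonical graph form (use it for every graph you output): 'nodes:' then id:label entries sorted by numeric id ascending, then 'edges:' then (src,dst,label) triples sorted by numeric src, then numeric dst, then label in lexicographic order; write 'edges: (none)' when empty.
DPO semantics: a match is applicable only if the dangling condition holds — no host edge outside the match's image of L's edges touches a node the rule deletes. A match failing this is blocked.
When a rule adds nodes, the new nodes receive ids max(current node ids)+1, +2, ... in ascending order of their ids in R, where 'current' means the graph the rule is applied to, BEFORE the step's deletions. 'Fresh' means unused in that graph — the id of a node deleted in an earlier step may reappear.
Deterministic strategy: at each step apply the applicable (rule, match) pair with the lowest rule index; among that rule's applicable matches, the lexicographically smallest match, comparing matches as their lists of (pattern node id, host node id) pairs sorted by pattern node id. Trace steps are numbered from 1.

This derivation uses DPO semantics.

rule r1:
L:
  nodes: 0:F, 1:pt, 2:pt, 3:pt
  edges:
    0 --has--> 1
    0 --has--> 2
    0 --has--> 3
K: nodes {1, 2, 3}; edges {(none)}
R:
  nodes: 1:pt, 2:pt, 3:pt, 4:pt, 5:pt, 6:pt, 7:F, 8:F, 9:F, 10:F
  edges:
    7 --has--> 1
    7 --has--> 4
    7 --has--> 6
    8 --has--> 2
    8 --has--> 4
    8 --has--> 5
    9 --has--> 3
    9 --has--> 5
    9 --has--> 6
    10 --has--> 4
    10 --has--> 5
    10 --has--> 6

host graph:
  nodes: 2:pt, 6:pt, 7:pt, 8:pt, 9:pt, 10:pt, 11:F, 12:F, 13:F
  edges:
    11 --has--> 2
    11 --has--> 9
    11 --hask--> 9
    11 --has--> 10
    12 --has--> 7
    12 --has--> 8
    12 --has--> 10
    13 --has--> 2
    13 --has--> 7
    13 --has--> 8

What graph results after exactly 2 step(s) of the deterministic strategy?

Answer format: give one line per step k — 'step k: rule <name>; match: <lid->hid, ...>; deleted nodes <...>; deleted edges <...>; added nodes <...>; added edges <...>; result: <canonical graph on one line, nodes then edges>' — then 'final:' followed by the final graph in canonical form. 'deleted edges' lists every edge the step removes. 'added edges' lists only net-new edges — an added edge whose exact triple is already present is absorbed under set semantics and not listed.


step 1: rule r1; match: 0->12, 1->7, 2->8, 3->10; deleted nodes 12; deleted edges (12,7,has); (12,8,has); (12,10,has); added nodes 14, 15, 16, 17, 18, 19, 20; added edges (17,7,has); (17,14,has); (17,16,has); (18,8,has); (18,14,has); (18,15,has); (19,10,has); (19,15,has); (19,16,has); (20,14,has); (20,15,has); (20,16,has); result: nodes: 2:pt, 6:pt, 7:pt, 8:pt, 9:pt, 10:pt, 11:F, 13:F, 14:pt, 15:pt, 16:pt, 17:F, 18:F, 19:F, 20:F edges: (11,2,has); (11,9,has); (11,9,hask); (11,10,has); (13,2,has); (13,7,has); (13,8,has); (17,7,has); (17,14,has); (17,16,has); (18,8,has); (18,14,has); (18,15,has); (19,10,has); (19,15,has); (19,16,has); (20,14,has); (20,15,has); (20,16,has)
step 2: rule r1; match: 0->13, 1->2, 2->7, 3->8; deleted nodes 13; deleted edges (13,2,has); (13,7,has); (13,8,has); added nodes 21, 22, 23, 24, 25, 26, 27; added edges (24,2,has); (24,21,has); (24,23,has); (25,7,has); (25,21,has); (25,22,has); (26,8,has); (26,22,has); (26,23,has); (27,21,has); (27,22,has); (27,23,has); result: nodes: 2:pt, 6:pt, 7:pt, 8:pt, 9:pt, 10:pt, 11:F, 14:pt, 15:pt, 16:pt, 17:F, 18:F, 19:F, 20:F, 21:pt, 22:pt, 23:pt, 24:F, 25:F, 26:F, 27:F edges: (11,2,has); (11,9,has); (11,9,hask); (11,10,has); (17,7,has); (17,14,has); (17,16,has); (18,8,has); (18,14,has); (18,15,has); (19,10,has); (19,15,has); (19,16,has); (20,14,has); (20,15,has); (20,16,has); (24,2,has); (24,21,has); (24,23,has); (25,7,has); (25,21,has); (25,22,has); (26,8,has); (26,22,has); (26,23,has); (27,21,has); (27,22,has); (27,23,has)
final:
nodes: 2:pt, 6:pt, 7:pt, 8:pt, 9:pt, 10:pt, 11:F, 14:pt, 15:pt, 16:pt, 17:F, 18:F, 19:F, 20:F, 21:pt, 22:pt, 23:pt, 24:F, 25:F, 26:F, 27:F
edges: (11,2,has); (11,9,has); (11,9,hask); (11,10,has); (17,7,has); (17,14,has); (17,16,has); (18,8,has); (18,14,has); (18,15,has); (19,10,has); (19,15,has); (19,16,has); (20,14,has); (20,15,has); (20,16,has); (24,2,has); (24,21,has); (24,23,has); (25,7,has); (25,21,has); (25,22,has); (26,8,has); (26,22,has); (26,23,has); (27,21,has); (27,22,has); (27,23,has)


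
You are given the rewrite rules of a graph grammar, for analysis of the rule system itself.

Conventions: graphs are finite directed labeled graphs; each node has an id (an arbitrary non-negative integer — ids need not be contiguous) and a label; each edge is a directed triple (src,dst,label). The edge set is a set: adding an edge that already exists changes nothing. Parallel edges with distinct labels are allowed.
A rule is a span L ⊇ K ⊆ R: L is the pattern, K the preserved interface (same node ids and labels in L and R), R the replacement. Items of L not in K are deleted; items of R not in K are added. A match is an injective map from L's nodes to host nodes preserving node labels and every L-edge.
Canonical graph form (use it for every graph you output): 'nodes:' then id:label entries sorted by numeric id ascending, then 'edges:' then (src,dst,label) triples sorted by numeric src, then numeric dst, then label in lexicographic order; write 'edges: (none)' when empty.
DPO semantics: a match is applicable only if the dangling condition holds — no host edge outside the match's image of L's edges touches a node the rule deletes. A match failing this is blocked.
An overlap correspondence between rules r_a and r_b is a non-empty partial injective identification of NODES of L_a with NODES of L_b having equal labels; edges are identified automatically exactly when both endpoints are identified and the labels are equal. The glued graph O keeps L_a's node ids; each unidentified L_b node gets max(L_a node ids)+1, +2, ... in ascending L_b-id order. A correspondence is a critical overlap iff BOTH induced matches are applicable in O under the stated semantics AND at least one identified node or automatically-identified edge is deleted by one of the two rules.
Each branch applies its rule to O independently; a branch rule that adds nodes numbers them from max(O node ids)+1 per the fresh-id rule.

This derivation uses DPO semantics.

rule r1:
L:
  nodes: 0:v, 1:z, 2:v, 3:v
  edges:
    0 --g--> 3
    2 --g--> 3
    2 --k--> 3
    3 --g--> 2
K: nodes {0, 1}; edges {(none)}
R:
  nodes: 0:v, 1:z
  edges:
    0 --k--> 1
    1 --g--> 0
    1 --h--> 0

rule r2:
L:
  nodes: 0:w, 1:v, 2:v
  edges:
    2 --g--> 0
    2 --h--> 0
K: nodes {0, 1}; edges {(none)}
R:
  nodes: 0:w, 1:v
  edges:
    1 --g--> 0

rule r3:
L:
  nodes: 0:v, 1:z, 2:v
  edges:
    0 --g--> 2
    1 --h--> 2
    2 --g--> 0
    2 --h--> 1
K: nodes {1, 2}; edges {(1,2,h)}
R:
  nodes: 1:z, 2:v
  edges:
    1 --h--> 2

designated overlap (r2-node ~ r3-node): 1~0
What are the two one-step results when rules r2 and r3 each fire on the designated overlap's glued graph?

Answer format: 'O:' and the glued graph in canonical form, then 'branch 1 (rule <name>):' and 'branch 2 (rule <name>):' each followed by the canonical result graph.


O:
nodes: 0:w, 1:v, 2:v, 3:z, 4:v
edges: (1,4,g); (2,0,g); (2,0,h); (3,4,h); (4,1,g); (4,3,h)
branch 1 (rule r2):
nodes: 0:w, 1:v, 3:z, 4:v
edges: (1,0,g); (1,4,g); (3,4,h); (4,1,g); (4,3,h)
branch 2 (rule r3):
nodes: 0:w, 2:v, 3:z, 4:v
edges: (2,0,g); (2,0,h); (3,4,h)


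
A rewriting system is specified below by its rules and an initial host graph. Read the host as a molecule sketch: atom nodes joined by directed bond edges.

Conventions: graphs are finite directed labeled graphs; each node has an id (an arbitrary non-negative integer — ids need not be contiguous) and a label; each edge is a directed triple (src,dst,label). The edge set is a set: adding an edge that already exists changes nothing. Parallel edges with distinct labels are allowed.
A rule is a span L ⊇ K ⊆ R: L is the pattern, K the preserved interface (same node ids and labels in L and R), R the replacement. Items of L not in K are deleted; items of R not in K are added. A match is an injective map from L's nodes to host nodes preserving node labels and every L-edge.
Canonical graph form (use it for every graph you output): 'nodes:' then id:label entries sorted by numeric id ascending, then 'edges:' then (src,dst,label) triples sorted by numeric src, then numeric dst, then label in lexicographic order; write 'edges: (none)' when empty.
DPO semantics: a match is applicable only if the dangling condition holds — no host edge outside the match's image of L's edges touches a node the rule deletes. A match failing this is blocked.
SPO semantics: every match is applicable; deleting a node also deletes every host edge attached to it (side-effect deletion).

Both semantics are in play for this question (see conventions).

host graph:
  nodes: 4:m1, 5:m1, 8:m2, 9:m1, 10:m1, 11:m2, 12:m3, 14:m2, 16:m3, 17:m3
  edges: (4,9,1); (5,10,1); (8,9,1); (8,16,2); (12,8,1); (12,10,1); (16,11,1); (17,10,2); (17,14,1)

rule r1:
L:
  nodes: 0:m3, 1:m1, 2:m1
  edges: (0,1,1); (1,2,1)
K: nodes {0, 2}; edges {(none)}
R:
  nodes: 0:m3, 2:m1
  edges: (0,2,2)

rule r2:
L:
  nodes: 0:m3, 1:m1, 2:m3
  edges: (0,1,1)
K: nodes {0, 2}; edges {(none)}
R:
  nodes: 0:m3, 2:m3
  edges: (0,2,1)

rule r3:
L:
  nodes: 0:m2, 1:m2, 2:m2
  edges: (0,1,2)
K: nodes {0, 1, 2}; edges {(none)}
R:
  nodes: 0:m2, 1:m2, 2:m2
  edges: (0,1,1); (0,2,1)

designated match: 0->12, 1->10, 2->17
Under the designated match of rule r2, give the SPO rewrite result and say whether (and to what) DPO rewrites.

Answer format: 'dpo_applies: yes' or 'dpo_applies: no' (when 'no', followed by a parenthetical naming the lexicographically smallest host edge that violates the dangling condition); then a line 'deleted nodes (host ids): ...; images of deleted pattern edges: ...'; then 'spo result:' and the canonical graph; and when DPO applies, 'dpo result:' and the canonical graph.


dpo_applies: no
(the rule deletes node 10, which keeps host edge (5,10,1) outside the match image — the dangling condition fails, DPO blocks; SPO proceeds and side-deletes such edges)
deleted nodes (host ids): 10; images of deleted pattern edges: (12,10,1)
spo result:
nodes: 4:m1, 5:m1, 8:m2, 9:m1, 11:m2, 12:m3, 14:m2, 16:m3, 17:m3
edges: (4,9,1); (8,9,1); (8,16,2); (12,8,1); (12,17,1); (16,11,1); (17,14,1)


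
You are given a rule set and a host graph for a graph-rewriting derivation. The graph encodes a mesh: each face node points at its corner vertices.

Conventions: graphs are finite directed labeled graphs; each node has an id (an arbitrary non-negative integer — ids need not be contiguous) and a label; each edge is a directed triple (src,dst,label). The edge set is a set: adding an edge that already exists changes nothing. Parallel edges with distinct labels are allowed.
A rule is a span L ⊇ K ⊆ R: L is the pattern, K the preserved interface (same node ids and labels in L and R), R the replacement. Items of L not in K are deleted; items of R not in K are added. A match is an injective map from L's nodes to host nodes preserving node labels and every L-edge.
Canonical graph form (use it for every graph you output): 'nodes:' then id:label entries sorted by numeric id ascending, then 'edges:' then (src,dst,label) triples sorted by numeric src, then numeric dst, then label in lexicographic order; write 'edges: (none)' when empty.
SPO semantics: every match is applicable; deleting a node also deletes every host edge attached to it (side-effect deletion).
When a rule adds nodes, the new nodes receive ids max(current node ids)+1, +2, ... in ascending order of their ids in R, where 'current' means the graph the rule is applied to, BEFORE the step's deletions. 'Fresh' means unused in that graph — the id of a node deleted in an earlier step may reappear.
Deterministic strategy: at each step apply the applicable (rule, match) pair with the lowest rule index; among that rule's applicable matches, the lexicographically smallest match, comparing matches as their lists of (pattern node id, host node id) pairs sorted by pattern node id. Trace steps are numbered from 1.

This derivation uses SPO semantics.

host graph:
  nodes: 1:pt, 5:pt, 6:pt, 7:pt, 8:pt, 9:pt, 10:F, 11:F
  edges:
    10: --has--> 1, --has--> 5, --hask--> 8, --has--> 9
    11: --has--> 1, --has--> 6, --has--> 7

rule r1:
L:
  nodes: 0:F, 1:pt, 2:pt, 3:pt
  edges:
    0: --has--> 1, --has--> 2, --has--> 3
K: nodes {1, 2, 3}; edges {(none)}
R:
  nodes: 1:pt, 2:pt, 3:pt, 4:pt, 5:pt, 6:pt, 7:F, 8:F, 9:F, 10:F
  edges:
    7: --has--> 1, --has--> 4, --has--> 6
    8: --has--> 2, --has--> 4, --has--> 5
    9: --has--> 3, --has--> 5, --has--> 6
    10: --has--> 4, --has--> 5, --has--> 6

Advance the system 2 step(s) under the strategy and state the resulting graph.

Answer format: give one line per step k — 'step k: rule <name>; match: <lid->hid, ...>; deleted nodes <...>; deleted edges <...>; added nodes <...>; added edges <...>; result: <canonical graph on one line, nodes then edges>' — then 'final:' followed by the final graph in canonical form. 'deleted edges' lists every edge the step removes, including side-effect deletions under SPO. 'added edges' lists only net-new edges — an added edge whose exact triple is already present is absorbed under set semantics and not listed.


step 1: rule r1; match: 0->10, 1->1, 2->5, 3->9; deleted nodes 10; deleted edges (10,1,has); (10,5,has); (10,8,hask); (10,9,has); added nodes 12, 13, 14, 15, 16, 17, 18; added edges (15,1,has); (15,12,has); (15,14,has); (16,5,has); (16,12,has); (16,13,has); (17,9,has); (17,13,has); (17,14,has); (18,12,has); (18,13,has); (18,14,has); result: nodes: 1:pt, 5:pt, 6:pt, 7:pt, 8:pt, 9:pt, 11:F, 12:pt, 13:pt, 14:pt, 15:F, 16:F, 17:F, 18:F edges: (11,1,has); (11,6,has); (11,7,has); (15,1,has); (15,12,has); (15,14,has); (16,5,has); (16,12,has); (16,13,has); (17,9,has); (17,13,has); (17,14,has); (18,12,has); (18,13,has); (18,14,has)
step 2: rule r1; match: 0->11, 1->1, 2->6, 3->7; deleted nodes 11; deleted edges (11,1,has); (11,6,has); (11,7,has); added nodes 19, 20, 21, 22, 23, 24, 25; added edges (22,1,has); (22,19,has); (22,21,has); (23,6,has); (23,19,has); (23,20,has); (24,7,has); (24,20,has); (24,21,has); (25,19,has); (25,20,has); (25,21,has); result: nodes: 1:pt, 5:pt, 6:pt, 7:pt, 8:pt, 9:pt, 12:pt, 13:pt, 14:pt, 15:F, 16:F, 17:F, 18:F, 19:pt, 20:pt, 21:pt, 22:F, 23:F, 24:F, 25:F edges: (15,1,has); (15,12,has); (15,14,has); (16,5,has); (16,12,has); (16,13,has); (17,9,has); (17,13,has); (17,14,has); (18,12,has); (18,13,has); (18,14,has); (22,1,has); (22,19,has); (22,21,has); (23,6,has); (23,19,has); (23,20,has); (24,7,has); (24,20,has); (24,21,has); (25,19,has); (25,20,has); (25,21,has)
final:
nodes: 1:pt, 5:pt, 6:pt, 7:pt, 8:pt, 9:pt, 12:pt, 13:pt, 14:pt, 15:F, 16:F, 17:F, 18:F, 19:pt, 20:pt, 21:pt, 22:F, 23:F, 24:F, 25:F
edges: (15,1,has); (15,12,has); (15,14,has); (16,5,has); (16,12,has); (16,13,has); (17,9,has); (17,13,has); (17,14,has); (18,12,has); (18,13,has); (18,14,has); (22,1,has); (22,19,has); (22,21,has); (23,6,has); (23,19,has); (23,20,has); (24,7,has); (24,20,has); (24,21,has); (25,19,has); (25,20,has); (25,21,has)


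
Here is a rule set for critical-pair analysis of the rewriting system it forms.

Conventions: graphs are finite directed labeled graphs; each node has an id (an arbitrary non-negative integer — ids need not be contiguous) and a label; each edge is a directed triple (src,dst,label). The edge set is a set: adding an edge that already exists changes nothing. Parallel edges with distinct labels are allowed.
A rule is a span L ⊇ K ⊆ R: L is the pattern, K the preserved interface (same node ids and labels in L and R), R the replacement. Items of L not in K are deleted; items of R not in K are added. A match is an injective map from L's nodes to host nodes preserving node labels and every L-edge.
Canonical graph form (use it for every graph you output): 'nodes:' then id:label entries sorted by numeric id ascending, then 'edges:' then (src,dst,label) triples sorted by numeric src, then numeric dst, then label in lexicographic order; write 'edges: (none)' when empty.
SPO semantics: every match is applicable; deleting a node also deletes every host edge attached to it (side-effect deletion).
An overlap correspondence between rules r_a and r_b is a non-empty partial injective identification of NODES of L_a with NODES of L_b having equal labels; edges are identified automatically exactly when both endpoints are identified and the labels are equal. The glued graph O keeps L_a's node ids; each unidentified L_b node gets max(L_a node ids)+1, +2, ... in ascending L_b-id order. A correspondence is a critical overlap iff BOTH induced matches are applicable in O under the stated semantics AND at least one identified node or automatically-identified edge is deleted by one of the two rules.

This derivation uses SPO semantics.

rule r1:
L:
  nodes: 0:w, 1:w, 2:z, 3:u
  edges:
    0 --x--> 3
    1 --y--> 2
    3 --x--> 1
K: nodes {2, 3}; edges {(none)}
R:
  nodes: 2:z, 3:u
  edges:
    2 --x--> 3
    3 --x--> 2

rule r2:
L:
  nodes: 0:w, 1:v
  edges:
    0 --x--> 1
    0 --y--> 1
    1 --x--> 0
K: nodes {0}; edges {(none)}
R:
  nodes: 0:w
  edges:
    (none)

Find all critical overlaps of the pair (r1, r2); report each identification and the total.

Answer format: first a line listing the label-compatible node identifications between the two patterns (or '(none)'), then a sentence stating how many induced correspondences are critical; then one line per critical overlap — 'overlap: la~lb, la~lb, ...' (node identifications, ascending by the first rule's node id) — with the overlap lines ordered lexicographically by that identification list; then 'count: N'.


label-compatible node identifications between L(r1) and L(r2): 0~0, 1~0
2 of the induced correspondences are critical overlaps of r1 and r2.
overlap: 0~0
overlap: 1~0
count: 2
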